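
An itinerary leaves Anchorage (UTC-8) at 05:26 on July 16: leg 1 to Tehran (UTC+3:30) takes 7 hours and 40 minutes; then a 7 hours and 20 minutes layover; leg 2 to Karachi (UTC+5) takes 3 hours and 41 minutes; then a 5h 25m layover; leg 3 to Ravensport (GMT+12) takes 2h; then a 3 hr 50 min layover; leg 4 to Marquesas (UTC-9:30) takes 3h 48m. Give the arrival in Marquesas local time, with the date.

Convert departure to UTC: 05:26 + 8:00 = 13:26 UTC on Jul 16.
Add 7 hours 40 minutes leg 1 → 21:06 UTC.
Add 7 hours 20 minutes layover in Tehran → 04:26 UTC (Jul 17).
Add 3 hours 41 minutes leg 2 → 08:07 UTC.
Add 5 hours 25 minutes layover in Karachi → 13:32 UTC.
Add 2 hours leg 3 → 15:32 UTC.
Add 3 hours and 50 minutes layover in Ravensport → 19:22 UTC.
Add 3 hours and 48 minutes leg 4 → 23:10 UTC.
Marquesas is UTC−9:30, so local arrival = 23:10 − 9:30 = 13:40 on Jul 17.

13:40 on July 17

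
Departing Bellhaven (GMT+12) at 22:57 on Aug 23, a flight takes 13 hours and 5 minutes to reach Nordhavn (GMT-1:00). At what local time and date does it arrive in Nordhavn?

23:02 on Aug 23

Nordhavn is 13:00 behind Bellhaven.
After 13 hours and 5 minutes it is 12:02 (Aug 24) in Bellhaven.
Shift by the zone difference: 12:02 − 13:00 = 23:02 on Aug 23 in Nordhavn.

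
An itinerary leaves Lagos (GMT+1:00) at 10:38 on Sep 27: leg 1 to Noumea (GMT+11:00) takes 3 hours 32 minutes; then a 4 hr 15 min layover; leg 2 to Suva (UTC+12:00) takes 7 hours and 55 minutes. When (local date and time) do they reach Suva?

13:20 on September 28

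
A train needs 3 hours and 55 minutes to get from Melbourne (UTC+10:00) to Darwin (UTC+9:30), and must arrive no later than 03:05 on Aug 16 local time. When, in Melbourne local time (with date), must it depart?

23:40 on August 15

Target arrival in UTC: 03:05 − 9:30 = 17:35 on Aug 15.
Subtract 3 hours 55 minutes → departure 13:40 UTC on Aug 15.
Melbourne is UTC+10:00: 13:40 + 10:00 = 23:40 on Aug 15.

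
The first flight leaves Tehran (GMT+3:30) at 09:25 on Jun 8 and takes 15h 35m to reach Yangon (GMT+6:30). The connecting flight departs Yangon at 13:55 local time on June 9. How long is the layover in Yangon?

9 hours 55 minutes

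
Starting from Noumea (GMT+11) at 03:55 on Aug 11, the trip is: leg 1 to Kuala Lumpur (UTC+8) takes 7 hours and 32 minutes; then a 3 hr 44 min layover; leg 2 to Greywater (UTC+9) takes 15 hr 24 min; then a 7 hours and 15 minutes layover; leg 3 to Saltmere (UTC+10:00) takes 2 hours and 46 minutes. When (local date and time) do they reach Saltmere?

15:36 on August 12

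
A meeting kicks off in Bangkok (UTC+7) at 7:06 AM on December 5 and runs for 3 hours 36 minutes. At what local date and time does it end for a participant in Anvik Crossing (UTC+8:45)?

12:27 PM on December 5

Convert start to UTC: 7:06 AM − 7:00 = 12:06 AM UTC on Dec 5.
Add 3 hours and 36 minutes duration → 3:42 AM UTC.
Anvik Crossing is UTC+8:45, so local end time = 3:42 AM + 8:45 = 12:27 PM on Dec 5.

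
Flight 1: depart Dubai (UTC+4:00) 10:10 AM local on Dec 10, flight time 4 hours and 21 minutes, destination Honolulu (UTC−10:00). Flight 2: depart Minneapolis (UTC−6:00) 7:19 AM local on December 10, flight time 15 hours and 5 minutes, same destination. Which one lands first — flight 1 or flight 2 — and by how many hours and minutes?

the first, by 17 hours 53 minutes

Flight 1 in UTC: 10:10 AM − 4:00 = 6:10 AM on Dec 10.
+4 hours 21 minutes → arrive 10:31 AM UTC on Dec 10.
Flight 2 in UTC: 7:19 AM + 6:00 = 1:19 PM on Dec 10.
+15 hours 5 minutes → arrive 4:24 AM UTC on Dec 11.
Flight 1 lands earlier by 17 hours 53 minutes.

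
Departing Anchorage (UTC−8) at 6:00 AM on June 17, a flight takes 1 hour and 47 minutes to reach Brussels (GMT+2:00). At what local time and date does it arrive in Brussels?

Convert departure to UTC: 6:00 AM + 8:00 = 2:00 PM UTC on Jun 17.
Add 1 hour and 47 minutes travel time → 3:47 PM UTC.
Brussels is UTC+2:00, so local arrival = 3:47 PM + 2:00 = 5:47 PM on Jun 17.

5:47 PM on June 17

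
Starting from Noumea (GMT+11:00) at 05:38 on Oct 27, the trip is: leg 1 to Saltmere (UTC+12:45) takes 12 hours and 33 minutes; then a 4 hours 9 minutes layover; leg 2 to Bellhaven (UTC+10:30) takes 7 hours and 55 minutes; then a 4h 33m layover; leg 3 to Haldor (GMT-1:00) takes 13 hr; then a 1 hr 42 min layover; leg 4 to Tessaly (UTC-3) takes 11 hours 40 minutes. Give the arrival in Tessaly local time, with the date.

Convert departure to UTC: 05:38 − 11:00 = 18:38 UTC on Oct 26.
Add 12 hours 33 minutes leg 1 → 07:11 UTC (Oct 27).
Add 4 hours 9 minutes layover in Saltmere → 11:20 UTC.
Add 7 hours 55 minutes leg 2 → 19:15 UTC.
Add 4 hours and 33 minutes layover in Bellhaven → 23:48 UTC.
Add 13 hours leg 3 → 12:48 UTC (Oct 28).
Add 1 hour 42 minutes layover in Haldor → 14:30 UTC.
Add 11 hours and 40 minutes leg 4 → 02:10 UTC (Oct 29).
Tessaly is UTC−3:00, so local arrival = 02:10 − 3:00 = 23:10 on Oct 28.

23:10 on Oct 28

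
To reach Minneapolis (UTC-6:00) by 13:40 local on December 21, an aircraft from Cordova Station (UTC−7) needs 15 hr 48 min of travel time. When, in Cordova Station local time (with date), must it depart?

20:52 on Dec 20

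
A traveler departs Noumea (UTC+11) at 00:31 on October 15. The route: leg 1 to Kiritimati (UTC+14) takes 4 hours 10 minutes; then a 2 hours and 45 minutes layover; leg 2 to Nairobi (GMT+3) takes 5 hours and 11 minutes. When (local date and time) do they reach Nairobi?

04:37 on Oct 15

Convert departure to UTC: 00:31 − 11:00 = 13:31 UTC on Oct 14.
Add 4 hours and 10 minutes leg 1 → 17:41 UTC.
Add 2 hours 45 minutes layover in Kiritimati → 20:26 UTC.
Add 5 hours and 11 minutes leg 2 → 01:37 UTC (Oct 15).
Nairobi is UTC+3:00, so local arrival = 01:37 + 3:00 = 04:37 on Oct 15.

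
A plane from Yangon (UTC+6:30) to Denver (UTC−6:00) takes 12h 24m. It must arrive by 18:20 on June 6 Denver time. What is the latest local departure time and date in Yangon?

Target arrival in UTC: 18:20 + 6:00 = 00:20 on Jun 7.
Subtract 12 hours and 24 minutes → departure 11:56 UTC on Jun 6.
Yangon is UTC+6:30: 11:56 + 6:30 = 18:26 on Jun 6.

18:26 on Jun 6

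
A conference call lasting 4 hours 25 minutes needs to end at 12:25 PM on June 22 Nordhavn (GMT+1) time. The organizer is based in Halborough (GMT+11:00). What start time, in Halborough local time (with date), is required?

Target end time in UTC: 12:25 PM − 1:00 = 11:25 AM on Jun 22.
Subtract 4 hours 25 minutes → start 7:00 AM UTC on Jun 22.
Halborough is UTC+11:00: 7:00 AM + 11:00 = 6:00 PM on Jun 22.

6:00 PM on June 22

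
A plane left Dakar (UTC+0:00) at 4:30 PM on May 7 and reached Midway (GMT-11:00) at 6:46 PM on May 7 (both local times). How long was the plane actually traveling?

13 hours 16 minutes

Departure is already UTC: 4:30 PM on May 7.
Arrival in UTC: 6:46 PM + 11:00 = 5:46 AM on May 8.
Elapsed = 5:46 AM − 4:30 PM (+1 day) = 13 hours 16 minutes.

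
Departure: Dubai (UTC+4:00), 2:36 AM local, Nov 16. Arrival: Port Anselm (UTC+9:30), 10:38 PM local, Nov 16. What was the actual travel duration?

Port Anselm is 5:30 ahead of Dubai.
Clock-face elapsed time (ignoring zones) is 20 hours 2 minutes.
Actual elapsed = 20 hours 2 minutes − 5:30 = 14 hours 32 minutes.

14 hours 32 minutes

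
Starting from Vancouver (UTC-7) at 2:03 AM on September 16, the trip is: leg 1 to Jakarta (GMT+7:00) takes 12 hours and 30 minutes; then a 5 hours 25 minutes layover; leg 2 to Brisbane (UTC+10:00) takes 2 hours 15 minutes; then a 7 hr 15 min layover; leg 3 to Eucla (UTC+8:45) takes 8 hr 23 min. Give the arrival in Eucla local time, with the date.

5:36 AM on September 18

Convert departure to UTC: 2:03 AM + 7:00 = 9:03 AM UTC on Sep 16.
Add 12 hours and 30 minutes leg 1 → 9:33 PM UTC.
Add 5 hours and 25 minutes layover in Jakarta → 2:58 AM UTC (Sep 17).
Add 2 hours and 15 minutes leg 2 → 5:13 AM UTC.
Add 7 hours and 15 minutes layover in Brisbane → 12:28 PM UTC.
Add 8 hours and 23 minutes leg 3 → 8:51 PM UTC.
Eucla is UTC+8:45, so local arrival = 8:51 PM + 8:45 = 5:36 AM on Sep 18.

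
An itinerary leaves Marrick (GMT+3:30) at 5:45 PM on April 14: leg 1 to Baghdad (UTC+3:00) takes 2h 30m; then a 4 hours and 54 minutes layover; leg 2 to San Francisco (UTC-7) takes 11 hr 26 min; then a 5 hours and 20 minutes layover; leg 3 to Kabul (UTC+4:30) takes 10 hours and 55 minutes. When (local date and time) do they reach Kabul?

Convert departure to UTC: 5:45 PM − 3:30 = 2:15 PM UTC on Apr 14.
Add 2 hours 30 minutes leg 1 → 4:45 PM UTC.
Add 4 hours and 54 minutes layover in Baghdad → 9:39 PM UTC.
Add 11 hours 26 minutes leg 2 → 9:05 AM UTC (Apr 15).
Add 5 hours 20 minutes layover in San Francisco → 2:25 PM UTC.
Add 10 hours and 55 minutes leg 3 → 1:20 AM UTC (Apr 16).
Kabul is UTC+4:30, so local arrival = 1:20 AM + 4:30 = 5:50 AM on Apr 16.

5:50 AM on Apr 16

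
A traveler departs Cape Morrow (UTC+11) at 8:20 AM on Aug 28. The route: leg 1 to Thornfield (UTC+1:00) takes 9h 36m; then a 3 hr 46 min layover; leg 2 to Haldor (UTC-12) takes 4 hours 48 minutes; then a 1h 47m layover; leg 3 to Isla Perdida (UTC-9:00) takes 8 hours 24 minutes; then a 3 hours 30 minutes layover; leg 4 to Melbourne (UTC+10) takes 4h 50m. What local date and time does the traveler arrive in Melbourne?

8:01 PM on August 29

Convert departure to UTC: 8:20 AM − 11:00 = 9:20 PM UTC on Aug 27.
Add 9 hours and 36 minutes leg 1 → 6:56 AM UTC (Aug 28).
Add 3 hours and 46 minutes layover in Thornfield → 10:42 AM UTC.
Add 4 hours and 48 minutes leg 2 → 3:30 PM UTC.
Add 1 hour and 47 minutes layover in Haldor → 5:17 PM UTC.
Add 8 hours 24 minutes leg 3 → 1:41 AM UTC (Aug 29).
Add 3 hours 30 minutes layover in Isla Perdida → 5:11 AM UTC.
Add 4 hours and 50 minutes leg 4 → 10:01 AM UTC.
Melbourne is UTC+10:00, so local arrival = 10:01 AM + 10:00 = 8:01 PM on Aug 29.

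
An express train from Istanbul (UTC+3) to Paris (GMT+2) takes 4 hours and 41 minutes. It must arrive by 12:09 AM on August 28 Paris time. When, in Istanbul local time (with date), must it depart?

8:28 PM on August 27

Target arrival in UTC: 12:09 AM − 2:00 = 10:09 PM on Aug 27.
Subtract 4 hours 41 minutes → departure 5:28 PM UTC on Aug 27.
Istanbul is UTC+3:00: 5:28 PM + 3:00 = 8:28 PM on Aug 27.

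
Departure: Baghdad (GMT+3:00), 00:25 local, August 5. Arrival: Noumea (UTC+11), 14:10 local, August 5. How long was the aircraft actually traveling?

Departure in UTC: 00:25 − 3:00 = 21:25 on Aug 4.
Arrival in UTC: 14:10 − 11:00 = 03:10 on Aug 5.
Elapsed = 03:10 − 21:25 (+1 day) = 5 hours 45 minutes.

5 hours 45 minutes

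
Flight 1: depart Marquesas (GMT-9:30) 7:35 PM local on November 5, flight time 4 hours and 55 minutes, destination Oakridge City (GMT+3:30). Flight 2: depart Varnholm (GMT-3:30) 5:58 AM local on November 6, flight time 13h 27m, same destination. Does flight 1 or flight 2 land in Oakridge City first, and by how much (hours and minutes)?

the first, by 12 hours 55 minutes

Flight 1 in UTC: 7:35 PM + 9:30 = 5:05 AM on Nov 6.
+4 hours 55 minutes → arrive 10:00 AM UTC on Nov 6.
Flight 2 in UTC: 5:58 AM + 3:30 = 9:28 AM on Nov 6.
+13 hours and 27 minutes → arrive 10:55 PM UTC on Nov 6.
Flight 1 lands earlier by 12 hours 55 minutes.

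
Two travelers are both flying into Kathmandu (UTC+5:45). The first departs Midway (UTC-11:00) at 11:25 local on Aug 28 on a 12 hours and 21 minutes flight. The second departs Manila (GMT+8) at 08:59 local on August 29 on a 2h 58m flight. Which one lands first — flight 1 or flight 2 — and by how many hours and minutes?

Flight 1 in UTC: 11:25 + 11:00 = 22:25 on Aug 28.
+12 hours and 21 minutes → arrive 10:46 UTC on Aug 29.
Flight 2 in UTC: 08:59 − 8:00 = 00:59 on Aug 29.
+2 hours 58 minutes → arrive 03:57 UTC on Aug 29.
Flight 2 lands earlier by 6 hours 49 minutes.

the second, by 6 hours 49 minutes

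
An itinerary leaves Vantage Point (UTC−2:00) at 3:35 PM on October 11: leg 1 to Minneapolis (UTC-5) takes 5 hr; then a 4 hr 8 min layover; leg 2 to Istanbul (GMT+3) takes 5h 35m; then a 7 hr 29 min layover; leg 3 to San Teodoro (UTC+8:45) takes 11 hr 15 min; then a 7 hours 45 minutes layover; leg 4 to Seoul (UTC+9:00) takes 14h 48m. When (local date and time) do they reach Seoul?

Convert departure to UTC: 3:35 PM + 2:00 = 5:35 PM UTC on Oct 11.
Add 5 hours leg 1 → 10:35 PM UTC.
Add 4 hours and 8 minutes layover in Minneapolis → 2:43 AM UTC (Oct 12).
Add 5 hours and 35 minutes leg 2 → 8:18 AM UTC.
Add 7 hours 29 minutes layover in Istanbul → 3:47 PM UTC.
Add 11 hours and 15 minutes leg 3 → 3:02 AM UTC (Oct 13).
Add 7 hours 45 minutes layover in San Teodoro → 10:47 AM UTC.
Add 14 hours 48 minutes leg 4 → 1:35 AM UTC (Oct 14).
Seoul is UTC+9:00, so local arrival = 1:35 AM + 9:00 = 10:35 AM on Oct 14.

10:35 AM on Oct 14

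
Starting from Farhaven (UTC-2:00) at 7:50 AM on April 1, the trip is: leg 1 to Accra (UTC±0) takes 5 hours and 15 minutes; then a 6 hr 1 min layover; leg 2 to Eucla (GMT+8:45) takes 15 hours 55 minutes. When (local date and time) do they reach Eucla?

Convert departure to UTC: 7:50 AM + 2:00 = 9:50 AM UTC on Apr 1.
Add 5 hours 15 minutes leg 1 → 3:05 PM UTC.
Add 6 hours and 1 minute layover in Accra → 9:06 PM UTC.
Add 15 hours 55 minutes leg 2 → 1:01 PM UTC (Apr 2).
Eucla is UTC+8:45, so local arrival = 1:01 PM + 8:45 = 9:46 PM on Apr 2.

9:46 PM on Apr 2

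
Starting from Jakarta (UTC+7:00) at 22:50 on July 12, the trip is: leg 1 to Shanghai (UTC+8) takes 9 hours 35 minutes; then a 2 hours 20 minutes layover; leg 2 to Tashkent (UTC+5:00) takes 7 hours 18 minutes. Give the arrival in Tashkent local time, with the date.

16:03 on Jul 13

Convert departure to UTC: 22:50 − 7:00 = 15:50 UTC on Jul 12.
Add 9 hours 35 minutes leg 1 → 01:25 UTC (Jul 13).
Add 2 hours and 20 minutes layover in Shanghai → 03:45 UTC.
Add 7 hours 18 minutes leg 2 → 11:03 UTC.
Tashkent is UTC+5:00, so local arrival = 11:03 + 5:00 = 16:03 on Jul 13.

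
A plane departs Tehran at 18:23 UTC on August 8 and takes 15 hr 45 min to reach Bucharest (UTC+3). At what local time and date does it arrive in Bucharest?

Departure is given in UTC: 18:23 on Aug 8.
Add 15 hours and 45 minutes → 10:08 UTC (Aug 9).
Bucharest is UTC+3:00: 10:08 + 3:00 = 13:08 on Aug 9.

13:08 on August 9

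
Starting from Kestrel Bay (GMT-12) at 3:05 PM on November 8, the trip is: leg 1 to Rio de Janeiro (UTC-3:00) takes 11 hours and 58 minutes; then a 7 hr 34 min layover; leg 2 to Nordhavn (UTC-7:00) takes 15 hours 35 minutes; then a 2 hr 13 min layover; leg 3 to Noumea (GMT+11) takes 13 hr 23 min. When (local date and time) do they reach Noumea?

Convert departure to UTC: 3:05 PM + 12:00 = 3:05 AM UTC on Nov 9.
Add 11 hours 58 minutes leg 1 → 3:03 PM UTC.
Add 7 hours and 34 minutes layover in Rio de Janeiro → 10:37 PM UTC.
Add 15 hours 35 minutes leg 2 → 2:12 PM UTC (Nov 10).
Add 2 hours 13 minutes layover in Nordhavn → 4:25 PM UTC.
Add 13 hours 23 minutes leg 3 → 5:48 AM UTC (Nov 11).
Noumea is UTC+11:00, so local arrival = 5:48 AM + 11:00 = 4:48 PM on Nov 11.

4:48 PM on November 11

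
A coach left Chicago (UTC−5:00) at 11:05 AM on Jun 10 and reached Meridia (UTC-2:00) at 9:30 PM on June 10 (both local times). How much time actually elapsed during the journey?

7 hours 25 minutes

Meridia is 3:00 ahead of Chicago.
Clock-face elapsed time (ignoring zones) is 10 hours 25 minutes.
Actual elapsed = 10 hours 25 minutes − 3:00 = 7 hours 25 minutes.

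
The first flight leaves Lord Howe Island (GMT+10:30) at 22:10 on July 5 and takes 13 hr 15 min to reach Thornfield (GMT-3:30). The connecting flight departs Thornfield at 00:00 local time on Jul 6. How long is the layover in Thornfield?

Convert departure to UTC: 22:10 − 10:30 = 11:40 UTC on Jul 5.
Add 13 hours and 15 minutes flight time → 00:55 UTC (Jul 6).
Thornfield is UTC−3:30, so local arrival = 00:55 − 3:30 = 21:25 on Jul 5.
Layover = 00:00 − 21:25 (+1 day) = 2 hours 35 minutes.

2 hours 35 minutes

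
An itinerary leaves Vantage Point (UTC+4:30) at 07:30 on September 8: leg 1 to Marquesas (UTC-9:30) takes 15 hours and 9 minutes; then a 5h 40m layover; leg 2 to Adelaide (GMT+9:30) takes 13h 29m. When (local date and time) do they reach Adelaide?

22:48 on September 9

Convert departure to UTC: 07:30 − 4:30 = 03:00 UTC on Sep 8.
Add 15 hours and 9 minutes leg 1 → 18:09 UTC.
Add 5 hours 40 minutes layover in Marquesas → 23:49 UTC.
Add 13 hours 29 minutes leg 2 → 13:18 UTC (Sep 9).
Adelaide is UTC+9:30, so local arrival = 13:18 + 9:30 = 22:48 on Sep 9.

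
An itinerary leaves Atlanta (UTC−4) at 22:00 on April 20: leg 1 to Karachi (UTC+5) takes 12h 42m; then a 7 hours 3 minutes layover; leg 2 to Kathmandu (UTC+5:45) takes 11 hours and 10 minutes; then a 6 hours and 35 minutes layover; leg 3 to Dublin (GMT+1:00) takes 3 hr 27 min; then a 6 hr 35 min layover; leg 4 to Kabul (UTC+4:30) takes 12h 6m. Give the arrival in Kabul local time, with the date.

18:08 on April 23

Convert departure to UTC: 22:00 + 4:00 = 02:00 UTC on Apr 21.
Add 12 hours 42 minutes leg 1 → 14:42 UTC.
Add 7 hours and 3 minutes layover in Karachi → 21:45 UTC.
Add 11 hours and 10 minutes leg 2 → 08:55 UTC (Apr 22).
Add 6 hours and 35 minutes layover in Kathmandu → 15:30 UTC.
Add 3 hours 27 minutes leg 3 → 18:57 UTC.
Add 6 hours and 35 minutes layover in Dublin → 01:32 UTC (Apr 23).
Add 12 hours 6 minutes leg 4 → 13:38 UTC.
Kabul is UTC+4:30, so local arrival = 13:38 + 4:30 = 18:08 on Apr 23.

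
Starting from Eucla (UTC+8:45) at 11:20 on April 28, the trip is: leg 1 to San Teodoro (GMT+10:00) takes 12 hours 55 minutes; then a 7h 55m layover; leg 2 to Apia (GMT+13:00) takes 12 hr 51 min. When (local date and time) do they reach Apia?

01:16 on April 30

Convert departure to UTC: 11:20 − 8:45 = 02:35 UTC on Apr 28.
Add 12 hours 55 minutes leg 1 → 15:30 UTC.
Add 7 hours and 55 minutes layover in San Teodoro → 23:25 UTC.
Add 12 hours and 51 minutes leg 2 → 12:16 UTC (Apr 29).
Apia is UTC+13:00, so local arrival = 12:16 + 13:00 = 01:16 on Apr 30.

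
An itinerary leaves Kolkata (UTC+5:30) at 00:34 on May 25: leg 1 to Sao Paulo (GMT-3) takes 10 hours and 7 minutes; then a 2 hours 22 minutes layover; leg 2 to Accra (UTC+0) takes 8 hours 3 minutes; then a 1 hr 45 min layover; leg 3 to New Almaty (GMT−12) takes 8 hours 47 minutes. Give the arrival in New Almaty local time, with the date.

14:08 on May 25

Convert departure to UTC: 00:34 − 5:30 = 19:04 UTC on May 24.
Add 10 hours 7 minutes leg 1 → 05:11 UTC (May 25).
Add 2 hours and 22 minutes layover in Sao Paulo → 07:33 UTC.
Add 8 hours 3 minutes leg 2 → 15:36 UTC.
Add 1 hour and 45 minutes layover in Accra → 17:21 UTC.
Add 8 hours and 47 minutes leg 3 → 02:08 UTC (May 26).
New Almaty is UTC−12:00, so local arrival = 02:08 − 12:00 = 14:08 on May 25.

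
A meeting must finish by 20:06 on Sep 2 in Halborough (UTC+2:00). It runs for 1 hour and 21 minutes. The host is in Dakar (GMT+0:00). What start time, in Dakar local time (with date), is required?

Target end time in UTC: 20:06 − 2:00 = 18:06 on Sep 2.
Subtract 1 hour and 21 minutes → start 16:45 UTC on Sep 2.
Dakar is UTC+0, so start is 16:45 on Sep 2.

16:45 on September 2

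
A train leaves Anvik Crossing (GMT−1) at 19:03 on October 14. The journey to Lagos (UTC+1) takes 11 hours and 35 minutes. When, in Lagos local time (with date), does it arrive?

08:38 on Oct 15

Convert departure to UTC: 19:03 + 1:00 = 20:03 UTC on Oct 14.
Add 11 hours and 35 minutes travel time → 07:38 UTC (Oct 15).
Lagos is UTC+1:00, so local arrival = 07:38 + 1:00 = 08:38 on Oct 15.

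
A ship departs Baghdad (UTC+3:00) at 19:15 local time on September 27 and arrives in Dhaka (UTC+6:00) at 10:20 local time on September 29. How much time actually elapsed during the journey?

Departure in UTC: 19:15 − 3:00 = 16:15 on Sep 27.
Arrival in UTC: 10:20 − 6:00 = 04:20 on Sep 29.
Elapsed = 04:20 − 16:15 (+2 days) = 36 hours 5 minutes.

36 hours 5 minutes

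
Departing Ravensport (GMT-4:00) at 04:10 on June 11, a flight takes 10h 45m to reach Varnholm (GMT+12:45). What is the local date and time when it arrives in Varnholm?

07:40 on June 12

Convert departure to UTC: 04:10 + 4:00 = 08:10 UTC on Jun 11.
Add 10 hours and 45 minutes travel time → 18:55 UTC.
Varnholm is UTC+12:45, so local arrival = 18:55 + 12:45 = 07:40 on Jun 12.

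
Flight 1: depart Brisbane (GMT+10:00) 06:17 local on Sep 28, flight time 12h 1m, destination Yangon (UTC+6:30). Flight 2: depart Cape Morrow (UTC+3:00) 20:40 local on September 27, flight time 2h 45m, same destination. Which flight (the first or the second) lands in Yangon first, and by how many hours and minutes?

Flight 1 in UTC: 06:17 − 10:00 = 20:17 on Sep 27.
+12 hours and 1 minute → arrive 08:18 UTC on Sep 28.
Flight 2 in UTC: 20:40 − 3:00 = 17:40 on Sep 27.
+2 hours 45 minutes → arrive 20:25 UTC on Sep 27.
Flight 2 lands earlier by 11 hours 53 minutes.

the second, by 11 hours 53 minutes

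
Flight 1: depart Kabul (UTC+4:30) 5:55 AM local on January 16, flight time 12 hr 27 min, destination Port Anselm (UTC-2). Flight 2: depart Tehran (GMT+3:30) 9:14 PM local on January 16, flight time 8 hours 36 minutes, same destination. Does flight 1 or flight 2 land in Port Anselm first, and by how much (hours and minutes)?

Flight 1 in UTC: 5:55 AM − 4:30 = 1:25 AM on Jan 16.
+12 hours and 27 minutes → arrive 1:52 PM UTC on Jan 16.
Flight 2 in UTC: 9:14 PM − 3:30 = 5:44 PM on Jan 16.
+8 hours 36 minutes → arrive 2:20 AM UTC on Jan 17.
Flight 1 lands earlier by 12 hours 28 minutes.

the first, by 12 hours 28 minutes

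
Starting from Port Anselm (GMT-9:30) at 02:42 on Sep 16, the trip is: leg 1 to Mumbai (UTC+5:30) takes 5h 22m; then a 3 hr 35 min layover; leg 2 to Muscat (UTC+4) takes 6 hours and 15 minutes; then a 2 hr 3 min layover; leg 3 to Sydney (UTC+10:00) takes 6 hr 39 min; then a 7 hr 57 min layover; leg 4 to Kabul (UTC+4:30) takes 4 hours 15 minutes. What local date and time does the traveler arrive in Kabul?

04:48 on September 18

Convert departure to UTC: 02:42 + 9:30 = 12:12 UTC on Sep 16.
Add 5 hours and 22 minutes leg 1 → 17:34 UTC.
Add 3 hours and 35 minutes layover in Mumbai → 21:09 UTC.
Add 6 hours 15 minutes leg 2 → 03:24 UTC (Sep 17).
Add 2 hours and 3 minutes layover in Muscat → 05:27 UTC.
Add 6 hours and 39 minutes leg 3 → 12:06 UTC.
Add 7 hours 57 minutes layover in Sydney → 20:03 UTC.
Add 4 hours and 15 minutes leg 4 → 00:18 UTC (Sep 18).
Kabul is UTC+4:30, so local arrival = 00:18 + 4:30 = 04:48 on Sep 18.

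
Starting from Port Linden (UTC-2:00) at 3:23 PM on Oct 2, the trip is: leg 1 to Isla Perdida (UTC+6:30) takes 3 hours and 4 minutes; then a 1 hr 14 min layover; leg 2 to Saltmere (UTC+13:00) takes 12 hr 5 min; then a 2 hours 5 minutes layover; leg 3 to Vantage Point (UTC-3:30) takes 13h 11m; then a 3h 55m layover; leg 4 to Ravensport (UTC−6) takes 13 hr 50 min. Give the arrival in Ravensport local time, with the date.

12:47 PM on October 4

Convert departure to UTC: 3:23 PM + 2:00 = 5:23 PM UTC on Oct 2.
Add 3 hours and 4 minutes leg 1 → 8:27 PM UTC.
Add 1 hour and 14 minutes layover in Isla Perdida → 9:41 PM UTC.
Add 12 hours 5 minutes leg 2 → 9:46 AM UTC (Oct 3).
Add 2 hours 5 minutes layover in Saltmere → 11:51 AM UTC.
Add 13 hours 11 minutes leg 3 → 1:02 AM UTC (Oct 4).
Add 3 hours 55 minutes layover in Vantage Point → 4:57 AM UTC.
Add 13 hours 50 minutes leg 4 → 6:47 PM UTC.
Ravensport is UTC−6:00, so local arrival = 6:47 PM − 6:00 = 12:47 PM on Oct 4.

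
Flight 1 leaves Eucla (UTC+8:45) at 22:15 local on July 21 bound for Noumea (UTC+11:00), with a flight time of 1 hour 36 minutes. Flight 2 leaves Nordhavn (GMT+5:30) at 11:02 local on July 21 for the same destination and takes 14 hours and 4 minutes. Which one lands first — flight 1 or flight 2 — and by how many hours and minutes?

Flight 1 in UTC: 22:15 − 8:45 = 13:30 on Jul 21.
+1 hour and 36 minutes → arrive 15:06 UTC on Jul 21.
Flight 2 in UTC: 11:02 − 5:30 = 05:32 on Jul 21.
+14 hours 4 minutes → arrive 19:36 UTC on Jul 21.
Flight 1 lands earlier by 4 hours 30 minutes.

the first, by 4 hours 30 minutes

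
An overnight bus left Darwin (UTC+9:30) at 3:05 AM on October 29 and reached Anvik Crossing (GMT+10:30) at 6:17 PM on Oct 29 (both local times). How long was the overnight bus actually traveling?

14 hours 12 minutes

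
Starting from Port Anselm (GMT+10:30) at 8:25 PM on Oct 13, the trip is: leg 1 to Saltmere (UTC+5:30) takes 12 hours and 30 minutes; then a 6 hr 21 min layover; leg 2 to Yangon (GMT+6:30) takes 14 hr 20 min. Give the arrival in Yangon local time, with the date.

Convert departure to UTC: 8:25 PM − 10:30 = 9:55 AM UTC on Oct 13.
Add 12 hours 30 minutes leg 1 → 10:25 PM UTC.
Add 6 hours and 21 minutes layover in Saltmere → 4:46 AM UTC (Oct 14).
Add 14 hours and 20 minutes leg 2 → 7:06 PM UTC.
Yangon is UTC+6:30, so local arrival = 7:06 PM + 6:30 = 1:36 AM on Oct 15.

1:36 AM on October 15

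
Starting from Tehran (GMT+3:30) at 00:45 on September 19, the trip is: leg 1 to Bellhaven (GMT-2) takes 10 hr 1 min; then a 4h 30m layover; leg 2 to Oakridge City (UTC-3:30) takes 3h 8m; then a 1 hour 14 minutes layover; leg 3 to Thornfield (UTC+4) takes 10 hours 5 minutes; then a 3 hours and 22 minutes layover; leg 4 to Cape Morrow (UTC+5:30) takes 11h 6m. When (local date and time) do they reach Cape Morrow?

Convert departure to UTC: 00:45 − 3:30 = 21:15 UTC on Sep 18.
Add 10 hours 1 minute leg 1 → 07:16 UTC (Sep 19).
Add 4 hours 30 minutes layover in Bellhaven → 11:46 UTC.
Add 3 hours 8 minutes leg 2 → 14:54 UTC.
Add 1 hour and 14 minutes layover in Oakridge City → 16:08 UTC.
Add 10 hours 5 minutes leg 3 → 02:13 UTC (Sep 20).
Add 3 hours 22 minutes layover in Thornfield → 05:35 UTC.
Add 11 hours 6 minutes leg 4 → 16:41 UTC.
Cape Morrow is UTC+5:30, so local arrival = 16:41 + 5:30 = 22:11 on Sep 20.

22:11 on Sep 20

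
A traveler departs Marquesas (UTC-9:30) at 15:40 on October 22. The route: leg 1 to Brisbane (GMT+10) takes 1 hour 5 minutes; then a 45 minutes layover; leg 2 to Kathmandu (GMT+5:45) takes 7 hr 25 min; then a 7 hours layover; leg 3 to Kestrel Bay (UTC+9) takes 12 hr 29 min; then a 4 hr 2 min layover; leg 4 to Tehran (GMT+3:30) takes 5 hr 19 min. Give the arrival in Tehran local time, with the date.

Convert departure to UTC: 15:40 + 9:30 = 01:10 UTC on Oct 23.
Add 1 hour and 5 minutes leg 1 → 02:15 UTC.
Add 45 minutes layover in Brisbane → 03:00 UTC.
Add 7 hours 25 minutes leg 2 → 10:25 UTC.
Add 7 hours layover in Kathmandu → 17:25 UTC.
Add 12 hours 29 minutes leg 3 → 05:54 UTC (Oct 24).
Add 4 hours and 2 minutes layover in Kestrel Bay → 09:56 UTC.
Add 5 hours 19 minutes leg 4 → 15:15 UTC.
Tehran is UTC+3:30, so local arrival = 15:15 + 3:30 = 18:45 on Oct 24.

18:45 on October 24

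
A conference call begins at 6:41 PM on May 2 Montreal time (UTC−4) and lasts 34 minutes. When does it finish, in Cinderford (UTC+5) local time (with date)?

Convert start to UTC: 6:41 PM + 4:00 = 10:41 PM UTC on May 2.
Add 34 minutes duration → 11:15 PM UTC.
Cinderford is UTC+5:00, so local end time = 11:15 PM + 5:00 = 4:15 AM on May 3.

4:15 AM on May 3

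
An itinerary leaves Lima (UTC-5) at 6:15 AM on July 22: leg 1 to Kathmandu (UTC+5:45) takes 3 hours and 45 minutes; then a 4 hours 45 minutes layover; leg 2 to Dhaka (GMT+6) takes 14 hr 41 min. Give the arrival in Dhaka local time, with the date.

4:26 PM on July 23

Convert departure to UTC: 6:15 AM + 5:00 = 11:15 AM UTC on Jul 22.
Add 3 hours and 45 minutes leg 1 → 3:00 PM UTC.
Add 4 hours and 45 minutes layover in Kathmandu → 7:45 PM UTC.
Add 14 hours 41 minutes leg 2 → 10:26 AM UTC (Jul 23).
Dhaka is UTC+6:00, so local arrival = 10:26 AM + 6:00 = 4:26 PM on Jul 23.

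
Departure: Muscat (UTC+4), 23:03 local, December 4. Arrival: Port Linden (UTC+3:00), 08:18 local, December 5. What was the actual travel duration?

10 hours 15 minutes

Port Linden is 1:00 behind Muscat.
Clock-face elapsed time (ignoring zones) is 9 hours 15 minutes.
Actual elapsed = 9 hours 15 minutes + 1:00 = 10 hours 15 minutes.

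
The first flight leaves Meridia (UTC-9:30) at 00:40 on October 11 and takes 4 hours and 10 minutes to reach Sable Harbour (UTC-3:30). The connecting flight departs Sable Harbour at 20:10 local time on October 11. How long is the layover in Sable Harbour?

Convert departure to UTC: 00:40 + 9:30 = 10:10 UTC on Oct 11.
Add 4 hours and 10 minutes flight time → 14:20 UTC.
Sable Harbour is UTC−3:30, so local arrival = 14:20 − 3:30 = 10:50 on Oct 11.
Layover = 20:10 − 10:50 = 9 hours 20 minutes.

9 hours 20 minutes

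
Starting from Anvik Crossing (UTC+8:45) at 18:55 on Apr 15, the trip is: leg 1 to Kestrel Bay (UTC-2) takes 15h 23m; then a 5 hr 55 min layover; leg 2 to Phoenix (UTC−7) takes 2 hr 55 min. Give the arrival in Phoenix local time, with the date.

Convert departure to UTC: 18:55 − 8:45 = 10:10 UTC on Apr 15.
Add 15 hours 23 minutes leg 1 → 01:33 UTC (Apr 16).
Add 5 hours 55 minutes layover in Kestrel Bay → 07:28 UTC.
Add 2 hours 55 minutes leg 2 → 10:23 UTC.
Phoenix is UTC−7:00, so local arrival = 10:23 − 7:00 = 03:23 on Apr 16.

03:23 on Apr 16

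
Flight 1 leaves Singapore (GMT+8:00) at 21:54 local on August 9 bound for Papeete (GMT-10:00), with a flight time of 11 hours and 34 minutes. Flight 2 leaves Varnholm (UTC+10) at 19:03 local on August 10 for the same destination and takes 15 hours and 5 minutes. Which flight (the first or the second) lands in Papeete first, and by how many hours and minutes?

the first, by 22 hours 40 minutes

Flight 1 in UTC: 21:54 − 8:00 = 13:54 on Aug 9.
+11 hours 34 minutes → arrive 01:28 UTC on Aug 10.
Flight 2 in UTC: 19:03 − 10:00 = 09:03 on Aug 10.
+15 hours 5 minutes → arrive 00:08 UTC on Aug 11.
Flight 1 lands earlier by 22 hours 40 minutes.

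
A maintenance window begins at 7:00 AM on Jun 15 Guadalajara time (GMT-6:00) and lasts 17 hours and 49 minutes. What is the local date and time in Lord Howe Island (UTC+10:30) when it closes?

5:19 PM on Jun 16

Lord Howe Island is 16:30 ahead of Guadalajara.
After 17 hours 49 minutes it is 12:49 AM (Jun 16) in Guadalajara.
Shift by the zone difference: 12:49 AM + 16:30 = 5:19 PM on Jun 16 in Lord Howe Island.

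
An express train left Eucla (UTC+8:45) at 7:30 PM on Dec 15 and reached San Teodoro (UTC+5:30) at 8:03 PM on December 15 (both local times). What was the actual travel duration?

3 hours 48 minutes

Departure in UTC: 7:30 PM − 8:45 = 10:45 AM on Dec 15.
Arrival in UTC: 8:03 PM − 5:30 = 2:33 PM on Dec 15.
Elapsed = 2:33 PM − 10:45 AM = 3 hours 48 minutes.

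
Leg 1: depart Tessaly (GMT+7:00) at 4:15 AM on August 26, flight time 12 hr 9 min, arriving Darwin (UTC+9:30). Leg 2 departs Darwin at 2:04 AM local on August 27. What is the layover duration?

Convert departure to UTC: 4:15 AM − 7:00 = 9:15 PM UTC on Aug 25.
Add 12 hours 9 minutes flight time → 9:24 AM UTC (Aug 26).
Darwin is UTC+9:30, so local arrival = 9:24 AM + 9:30 = 6:54 PM on Aug 26.
Layover = 2:04 AM − 6:54 PM (+1 day) = 7 hours 10 minutes.

7 hours 10 minutes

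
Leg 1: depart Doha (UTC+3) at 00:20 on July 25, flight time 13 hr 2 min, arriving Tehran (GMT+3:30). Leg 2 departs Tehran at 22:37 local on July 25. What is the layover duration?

8 hours 45 minutes

Convert departure to UTC: 00:20 − 3:00 = 21:20 UTC on Jul 24.
Add 13 hours 2 minutes flight time → 10:22 UTC (Jul 25).
Tehran is UTC+3:30, so local arrival = 10:22 + 3:30 = 13:52 on Jul 25.
Layover = 22:37 − 13:52 = 8 hours 45 minutes.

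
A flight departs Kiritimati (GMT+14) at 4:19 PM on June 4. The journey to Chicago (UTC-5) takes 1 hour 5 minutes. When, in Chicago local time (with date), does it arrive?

10:24 PM on Jun 3

Convert departure to UTC: 4:19 PM − 14:00 = 2:19 AM UTC on Jun 4.
Add 1 hour and 5 minutes travel time → 3:24 AM UTC.
Chicago is UTC−5:00, so local arrival = 3:24 AM − 5:00 = 10:24 PM on Jun 3.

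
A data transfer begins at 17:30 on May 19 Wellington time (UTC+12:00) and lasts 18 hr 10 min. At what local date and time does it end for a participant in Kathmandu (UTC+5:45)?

05:25 on May 20

Kathmandu is 6:15 behind Wellington.
After 18 hours and 10 minutes it is 11:40 (May 20) in Wellington.
Shift by the zone difference: 11:40 − 6:15 = 05:25 on May 20 in Kathmandu.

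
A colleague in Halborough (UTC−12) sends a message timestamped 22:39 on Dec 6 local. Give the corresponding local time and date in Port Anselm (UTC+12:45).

Port Anselm is 24:45 ahead of Halborough.
Shift by the zone difference: 22:39 + 24:45 = 23:24 on Dec 7 in Port Anselm.

23:24 on December 7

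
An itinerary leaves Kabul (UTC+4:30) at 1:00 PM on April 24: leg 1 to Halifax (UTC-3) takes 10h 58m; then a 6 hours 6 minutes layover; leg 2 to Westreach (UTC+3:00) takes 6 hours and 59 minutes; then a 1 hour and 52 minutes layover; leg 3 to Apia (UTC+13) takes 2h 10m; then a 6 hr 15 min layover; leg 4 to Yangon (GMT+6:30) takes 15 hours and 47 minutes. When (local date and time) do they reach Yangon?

5:07 PM on April 26

Convert departure to UTC: 1:00 PM − 4:30 = 8:30 AM UTC on Apr 24.
Add 10 hours and 58 minutes leg 1 → 7:28 PM UTC.
Add 6 hours and 6 minutes layover in Halifax → 1:34 AM UTC (Apr 25).
Add 6 hours 59 minutes leg 2 → 8:33 AM UTC.
Add 1 hour and 52 minutes layover in Westreach → 10:25 AM UTC.
Add 2 hours 10 minutes leg 3 → 12:35 PM UTC.
Add 6 hours and 15 minutes layover in Apia → 6:50 PM UTC.
Add 15 hours 47 minutes leg 4 → 10:37 AM UTC (Apr 26).
Yangon is UTC+6:30, so local arrival = 10:37 AM + 6:30 = 5:07 PM on Apr 26.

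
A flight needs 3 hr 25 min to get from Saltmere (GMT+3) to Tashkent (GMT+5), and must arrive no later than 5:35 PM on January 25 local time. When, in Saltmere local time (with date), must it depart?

Target arrival in UTC: 5:35 PM − 5:00 = 12:35 PM on Jan 25.
Subtract 3 hours and 25 minutes → departure 9:10 AM UTC on Jan 25.
Saltmere is UTC+3:00: 9:10 AM + 3:00 = 12:10 PM on Jan 25.

12:10 PM on Jan 25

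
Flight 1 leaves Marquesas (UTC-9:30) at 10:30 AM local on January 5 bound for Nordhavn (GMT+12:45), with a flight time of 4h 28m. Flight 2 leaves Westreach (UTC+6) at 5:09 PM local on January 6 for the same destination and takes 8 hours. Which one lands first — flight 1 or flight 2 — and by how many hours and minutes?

the first, by 18 hours 41 minutes

Flight 1 in UTC: 10:30 AM + 9:30 = 8:00 PM on Jan 5.
+4 hours 28 minutes → arrive 12:28 AM UTC on Jan 6.
Flight 2 in UTC: 5:09 PM − 6:00 = 11:09 AM on Jan 6.
+8 hours → arrive 7:09 PM UTC on Jan 6.
Flight 1 lands earlier by 18 hours 41 minutes.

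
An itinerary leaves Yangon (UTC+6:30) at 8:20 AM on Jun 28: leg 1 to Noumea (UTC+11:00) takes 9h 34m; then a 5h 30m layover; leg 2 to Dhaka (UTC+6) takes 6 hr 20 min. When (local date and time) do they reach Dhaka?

5:14 AM on June 29

Convert departure to UTC: 8:20 AM − 6:30 = 1:50 AM UTC on Jun 28.
Add 9 hours 34 minutes leg 1 → 11:24 AM UTC.
Add 5 hours 30 minutes layover in Noumea → 4:54 PM UTC.
Add 6 hours 20 minutes leg 2 → 11:14 PM UTC.
Dhaka is UTC+6:00, so local arrival = 11:14 PM + 6:00 = 5:14 AM on Jun 29.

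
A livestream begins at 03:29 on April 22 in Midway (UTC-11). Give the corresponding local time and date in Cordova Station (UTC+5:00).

In UTC: 03:29 + 11:00 = 14:29 on Apr 22.
Cordova Station is UTC+5:00: 14:29 + 5:00 = 19:29 on Apr 22.

19:29 on Apr 22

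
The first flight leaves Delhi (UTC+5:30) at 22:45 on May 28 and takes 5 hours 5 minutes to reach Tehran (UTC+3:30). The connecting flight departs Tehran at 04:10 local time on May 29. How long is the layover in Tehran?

2 hours 20 minutes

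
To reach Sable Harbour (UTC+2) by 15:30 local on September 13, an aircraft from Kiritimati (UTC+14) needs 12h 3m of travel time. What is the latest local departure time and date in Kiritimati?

15:27 on September 13

Target arrival in UTC: 15:30 − 2:00 = 13:30 on Sep 13.
Subtract 12 hours and 3 minutes → departure 01:27 UTC on Sep 13.
Kiritimati is UTC+14:00: 01:27 + 14:00 = 15:27 on Sep 13.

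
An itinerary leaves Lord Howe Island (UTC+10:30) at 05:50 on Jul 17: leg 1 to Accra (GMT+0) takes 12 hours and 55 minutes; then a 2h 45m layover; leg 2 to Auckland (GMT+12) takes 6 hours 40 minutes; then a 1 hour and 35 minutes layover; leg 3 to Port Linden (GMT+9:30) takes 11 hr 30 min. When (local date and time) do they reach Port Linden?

16:15 on July 18

Convert departure to UTC: 05:50 − 10:30 = 19:20 UTC on Jul 16.
Add 12 hours 55 minutes leg 1 → 08:15 UTC (Jul 17).
Add 2 hours 45 minutes layover in Accra → 11:00 UTC.
Add 6 hours 40 minutes leg 2 → 17:40 UTC.
Add 1 hour and 35 minutes layover in Auckland → 19:15 UTC.
Add 11 hours and 30 minutes leg 3 → 06:45 UTC (Jul 18).
Port Linden is UTC+9:30, so local arrival = 06:45 + 9:30 = 16:15 on Jul 18.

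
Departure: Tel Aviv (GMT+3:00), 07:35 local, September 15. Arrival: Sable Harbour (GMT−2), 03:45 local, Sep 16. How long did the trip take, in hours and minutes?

Departure in UTC: 07:35 − 3:00 = 04:35 on Sep 15.
Arrival in UTC: 03:45 + 2:00 = 05:45 on Sep 16.
Elapsed = 05:45 − 04:35 (+1 day) = 25 hours 10 minutes.

25 hours 10 minutes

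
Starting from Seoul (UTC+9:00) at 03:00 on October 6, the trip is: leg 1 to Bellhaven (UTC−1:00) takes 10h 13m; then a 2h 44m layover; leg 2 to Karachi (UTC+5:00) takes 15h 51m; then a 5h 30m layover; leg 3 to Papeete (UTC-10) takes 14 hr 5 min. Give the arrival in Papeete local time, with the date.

08:23 on October 7

Convert departure to UTC: 03:00 − 9:00 = 18:00 UTC on Oct 5.
Add 10 hours and 13 minutes leg 1 → 04:13 UTC (Oct 6).
Add 2 hours 44 minutes layover in Bellhaven → 06:57 UTC.
Add 15 hours 51 minutes leg 2 → 22:48 UTC.
Add 5 hours and 30 minutes layover in Karachi → 04:18 UTC (Oct 7).
Add 14 hours and 5 minutes leg 3 → 18:23 UTC.
Papeete is UTC−10:00, so local arrival = 18:23 − 10:00 = 08:23 on Oct 7.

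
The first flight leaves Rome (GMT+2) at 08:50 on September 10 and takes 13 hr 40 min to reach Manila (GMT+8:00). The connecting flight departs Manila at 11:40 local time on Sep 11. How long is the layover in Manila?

Convert departure to UTC: 08:50 − 2:00 = 06:50 UTC on Sep 10.
Add 13 hours 40 minutes flight time → 20:30 UTC.
Manila is UTC+8:00, so local arrival = 20:30 + 8:00 = 04:30 on Sep 11.
Layover = 11:40 − 04:30 = 7 hours 10 minutes.

7 hours 10 minutes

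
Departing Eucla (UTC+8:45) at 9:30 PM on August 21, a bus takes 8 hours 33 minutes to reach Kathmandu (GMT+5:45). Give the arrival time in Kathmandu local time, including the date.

Kathmandu is 3:00 behind Eucla.
After 8 hours and 33 minutes it is 6:03 AM (Aug 22) in Eucla.
Shift by the zone difference: 6:03 AM − 3:00 = 3:03 AM on Aug 22 in Kathmandu.

3:03 AM on August 22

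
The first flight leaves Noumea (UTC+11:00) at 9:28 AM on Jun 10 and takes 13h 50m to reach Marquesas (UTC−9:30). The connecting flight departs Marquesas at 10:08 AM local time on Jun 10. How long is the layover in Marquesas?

Convert departure to UTC: 9:28 AM − 11:00 = 10:28 PM UTC on Jun 9.
Add 13 hours 50 minutes flight time → 12:18 PM UTC (Jun 10).
Marquesas is UTC−9:30, so local arrival = 12:18 PM − 9:30 = 2:48 AM on Jun 10.
Layover = 10:08 AM − 2:48 AM = 7 hours 20 minutes.

7 hours 20 minutes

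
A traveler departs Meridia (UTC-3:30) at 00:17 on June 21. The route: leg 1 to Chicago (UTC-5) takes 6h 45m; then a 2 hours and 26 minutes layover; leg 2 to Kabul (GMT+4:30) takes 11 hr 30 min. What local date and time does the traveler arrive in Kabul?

Convert departure to UTC: 00:17 + 3:30 = 03:47 UTC on Jun 21.
Add 6 hours and 45 minutes leg 1 → 10:32 UTC.
Add 2 hours 26 minutes layover in Chicago → 12:58 UTC.
Add 11 hours and 30 minutes leg 2 → 00:28 UTC (Jun 22).
Kabul is UTC+4:30, so local arrival = 00:28 + 4:30 = 04:58 on Jun 22.

04:58 on June 22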